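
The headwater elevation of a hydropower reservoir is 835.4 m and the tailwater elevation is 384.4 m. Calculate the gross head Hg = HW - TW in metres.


Hg = 835.4 - 384.4 = 451.0000 m


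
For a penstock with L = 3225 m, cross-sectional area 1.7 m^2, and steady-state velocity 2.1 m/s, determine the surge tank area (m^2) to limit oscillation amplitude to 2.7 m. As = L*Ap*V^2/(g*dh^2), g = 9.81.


As = 3225 * 1.7 * 2.1^2 / (9.81 * 2.7^2) = 338.0809 m^2


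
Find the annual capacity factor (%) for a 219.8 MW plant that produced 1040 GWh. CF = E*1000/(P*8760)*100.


CF = 1040 * 1000 / (219.8 * 8760) * 100 = 54.0134 %


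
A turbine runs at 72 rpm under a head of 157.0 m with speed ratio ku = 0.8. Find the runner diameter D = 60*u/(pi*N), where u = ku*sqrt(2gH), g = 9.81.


u = 0.8 * sqrt(2*9.81*157.0) = 44.4006 m/s
D = 60 * 44.4006 / (pi * 72) = 11.7776 m


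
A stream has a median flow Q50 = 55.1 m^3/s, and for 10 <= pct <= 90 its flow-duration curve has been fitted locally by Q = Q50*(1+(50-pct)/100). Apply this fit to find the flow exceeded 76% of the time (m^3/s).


Q = 55.1 * (1 + (50 - 76)/100) = 40.7740 m^3/s


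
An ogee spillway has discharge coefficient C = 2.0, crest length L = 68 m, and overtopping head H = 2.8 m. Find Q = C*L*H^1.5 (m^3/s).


Q = 2.0 * 68 * 2.8^1.5 = 637.2003 m^3/s


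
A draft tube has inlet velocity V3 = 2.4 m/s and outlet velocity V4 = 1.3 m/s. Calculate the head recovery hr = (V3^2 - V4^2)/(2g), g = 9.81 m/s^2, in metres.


hr = (2.4^2 - 1.3^2) / (2*9.81) = 0.2074 m


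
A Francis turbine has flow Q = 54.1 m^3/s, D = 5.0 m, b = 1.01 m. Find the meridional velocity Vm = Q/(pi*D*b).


Vm = 54.1 / (pi * 5.0 * 1.01) = 3.4100 m/s


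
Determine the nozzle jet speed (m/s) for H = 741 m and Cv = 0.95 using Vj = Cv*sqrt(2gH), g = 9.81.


Vj = 0.95 * sqrt(2*9.81*741) = 114.5466 m/s


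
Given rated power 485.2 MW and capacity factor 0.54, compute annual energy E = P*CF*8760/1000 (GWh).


E = 485.2 * 0.54 * 8760 / 1000 = 2295.1901 GWh


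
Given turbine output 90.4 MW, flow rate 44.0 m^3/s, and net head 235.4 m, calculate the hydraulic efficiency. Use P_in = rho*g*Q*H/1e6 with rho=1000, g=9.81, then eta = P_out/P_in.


P_in = 1000 * 9.81 * 44.0 * 235.4 / 1e6 = 101.6081 MW
eta = 90.4 / 101.6081 = 0.8897


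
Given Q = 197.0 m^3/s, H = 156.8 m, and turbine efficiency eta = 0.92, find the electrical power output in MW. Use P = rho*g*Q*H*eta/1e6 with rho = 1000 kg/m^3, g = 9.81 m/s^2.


P = 1000 * 9.81 * 197.0 * 156.8 * 0.92 / 1e6 = 278.7848 MW


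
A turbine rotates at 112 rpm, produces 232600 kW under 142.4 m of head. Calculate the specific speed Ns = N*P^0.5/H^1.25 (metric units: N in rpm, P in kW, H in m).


Ns = 112 * 232600^0.5 / 142.4^1.25 = 109.8084


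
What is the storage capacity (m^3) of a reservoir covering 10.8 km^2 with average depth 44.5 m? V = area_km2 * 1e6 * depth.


V = 10.8 * 1e6 * 44.5 = 4.8060e+08 m^3


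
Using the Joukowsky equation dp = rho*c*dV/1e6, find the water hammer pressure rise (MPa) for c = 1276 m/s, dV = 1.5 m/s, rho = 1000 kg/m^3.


dp = 1000 * 1276 * 1.5 / 1e6 = 1.9140 MPa


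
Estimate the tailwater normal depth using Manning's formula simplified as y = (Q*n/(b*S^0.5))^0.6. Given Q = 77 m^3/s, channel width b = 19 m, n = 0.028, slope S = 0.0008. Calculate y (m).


y = (77 * 0.028 / (19 * 0.0008^0.5))^0.6 = 2.3015 m


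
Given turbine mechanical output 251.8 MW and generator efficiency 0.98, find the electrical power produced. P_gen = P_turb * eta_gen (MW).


P_gen = 251.8 * 0.98 = 246.7640 MW


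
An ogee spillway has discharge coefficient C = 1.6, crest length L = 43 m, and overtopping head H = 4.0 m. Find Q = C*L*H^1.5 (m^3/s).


Q = 1.6 * 43 * 4.0^1.5 = 550.4000 m^3/s


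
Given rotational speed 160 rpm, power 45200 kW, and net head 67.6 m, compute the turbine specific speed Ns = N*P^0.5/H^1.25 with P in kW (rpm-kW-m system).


Ns = 160 * 45200^0.5 / 67.6^1.25 = 175.4914


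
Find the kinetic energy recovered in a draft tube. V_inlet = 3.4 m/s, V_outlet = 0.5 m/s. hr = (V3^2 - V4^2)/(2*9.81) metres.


hr = (3.4^2 - 0.5^2) / (2*9.81) = 0.5765 m


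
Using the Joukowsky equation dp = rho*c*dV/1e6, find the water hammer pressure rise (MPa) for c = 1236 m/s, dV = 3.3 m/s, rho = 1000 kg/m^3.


dp = 1000 * 1236 * 3.3 / 1e6 = 4.0788 MPa


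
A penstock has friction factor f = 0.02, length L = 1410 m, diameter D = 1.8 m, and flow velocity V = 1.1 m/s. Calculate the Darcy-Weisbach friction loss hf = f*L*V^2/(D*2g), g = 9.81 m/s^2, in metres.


hf = 0.02 * 1410 * 1.1^2 / (1.8 * 2 * 9.81) = 0.9662 m


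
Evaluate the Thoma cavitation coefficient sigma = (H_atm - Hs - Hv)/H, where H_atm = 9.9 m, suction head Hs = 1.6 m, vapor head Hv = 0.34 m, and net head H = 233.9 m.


sigma = (9.9 - 1.6 - 0.34) / 233.9 = 0.0340


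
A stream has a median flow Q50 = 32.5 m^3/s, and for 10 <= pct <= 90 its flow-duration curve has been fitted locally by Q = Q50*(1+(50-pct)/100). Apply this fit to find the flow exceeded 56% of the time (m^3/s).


Q = 32.5 * (1 + (50 - 56)/100) = 30.5500 m^3/s


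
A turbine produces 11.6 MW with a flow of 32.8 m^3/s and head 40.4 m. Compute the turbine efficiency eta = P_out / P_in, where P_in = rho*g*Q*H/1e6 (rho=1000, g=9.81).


P_in = 1000 * 9.81 * 32.8 * 40.4 / 1e6 = 12.9994 MW
eta = 11.6 / 12.9994 = 0.8923


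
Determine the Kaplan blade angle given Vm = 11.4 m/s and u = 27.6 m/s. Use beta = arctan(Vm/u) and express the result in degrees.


beta = arctan(11.4 / 27.6) = 22.4428 degrees


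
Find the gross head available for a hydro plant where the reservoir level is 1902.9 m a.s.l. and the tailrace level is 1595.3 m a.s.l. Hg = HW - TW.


Hg = 1902.9 - 1595.3 = 307.6000 m


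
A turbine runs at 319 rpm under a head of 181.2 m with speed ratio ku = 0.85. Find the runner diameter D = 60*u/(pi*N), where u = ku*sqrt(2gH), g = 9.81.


u = 0.85 * sqrt(2*9.81*181.2) = 50.6813 m/s
D = 60 * 50.6813 / (pi * 319) = 3.0343 m


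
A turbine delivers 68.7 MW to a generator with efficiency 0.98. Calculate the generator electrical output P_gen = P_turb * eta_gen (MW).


P_gen = 68.7 * 0.98 = 67.3260 MW


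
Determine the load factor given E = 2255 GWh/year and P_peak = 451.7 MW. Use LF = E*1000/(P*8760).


LF = 2255 * 1000 / (451.7 * 8760) = 0.5699


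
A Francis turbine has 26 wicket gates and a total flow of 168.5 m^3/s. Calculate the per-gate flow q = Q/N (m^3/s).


q = 168.5 / 26 = 6.4808 m^3/s


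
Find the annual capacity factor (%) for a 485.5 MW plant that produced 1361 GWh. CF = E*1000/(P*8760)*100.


CF = 1361 * 1000 / (485.5 * 8760) * 100 = 32.0011 %


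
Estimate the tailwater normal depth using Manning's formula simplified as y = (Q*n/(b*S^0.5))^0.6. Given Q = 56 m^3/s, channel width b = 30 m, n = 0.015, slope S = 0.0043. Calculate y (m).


y = (56 * 0.015 / (30 * 0.0043^0.5))^0.6 = 0.6001 m


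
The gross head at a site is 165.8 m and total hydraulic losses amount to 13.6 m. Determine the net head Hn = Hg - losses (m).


Hn = 165.8 - 13.6 = 152.2000 m


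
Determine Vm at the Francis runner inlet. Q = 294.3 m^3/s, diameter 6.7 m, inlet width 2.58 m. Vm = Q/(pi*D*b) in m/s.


Vm = 294.3 / (pi * 6.7 * 2.58) = 5.4193 m/s


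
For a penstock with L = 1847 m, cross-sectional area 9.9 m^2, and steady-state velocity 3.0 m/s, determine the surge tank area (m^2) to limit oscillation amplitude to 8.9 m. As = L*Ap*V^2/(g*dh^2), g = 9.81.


As = 1847 * 9.9 * 3.0^2 / (9.81 * 8.9^2) = 211.7852 m^2


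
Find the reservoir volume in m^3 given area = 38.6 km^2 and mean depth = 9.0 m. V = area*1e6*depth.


V = 38.6 * 1e6 * 9.0 = 3.4740e+08 m^3


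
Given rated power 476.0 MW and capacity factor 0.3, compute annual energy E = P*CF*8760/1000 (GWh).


E = 476.0 * 0.3 * 8760 / 1000 = 1250.9280 GWh


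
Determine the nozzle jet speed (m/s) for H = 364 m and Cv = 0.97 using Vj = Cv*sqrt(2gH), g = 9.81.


Vj = 0.97 * sqrt(2*9.81*364) = 81.9732 m/s


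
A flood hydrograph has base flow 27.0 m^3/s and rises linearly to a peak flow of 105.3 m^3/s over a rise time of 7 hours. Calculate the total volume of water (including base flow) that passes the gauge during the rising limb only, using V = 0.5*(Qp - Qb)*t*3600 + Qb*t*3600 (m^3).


V = 0.5*(105.3 - 27.0)*7*3600 + 27.0*7*3600 = 1.6670e+06 m^3


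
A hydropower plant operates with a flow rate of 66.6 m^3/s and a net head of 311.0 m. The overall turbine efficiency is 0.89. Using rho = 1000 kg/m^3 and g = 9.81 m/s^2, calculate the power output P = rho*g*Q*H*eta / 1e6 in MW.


P = 1000 * 9.81 * 66.6 * 311.0 * 0.89 / 1e6 = 180.8396 MW


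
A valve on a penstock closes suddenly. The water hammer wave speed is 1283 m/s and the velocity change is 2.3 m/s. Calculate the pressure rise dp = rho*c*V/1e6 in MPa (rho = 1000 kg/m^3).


dp = 1000 * 1283 * 2.3 / 1e6 = 2.9509 MPa


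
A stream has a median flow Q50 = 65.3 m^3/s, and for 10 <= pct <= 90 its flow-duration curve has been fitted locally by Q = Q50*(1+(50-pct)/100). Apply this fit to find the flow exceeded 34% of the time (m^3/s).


Q = 65.3 * (1 + (50 - 34)/100) = 75.7480 m^3/s


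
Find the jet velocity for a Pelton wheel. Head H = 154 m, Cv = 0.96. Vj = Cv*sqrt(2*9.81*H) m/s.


Vj = 0.96 * sqrt(2*9.81*154) = 52.7693 m/s


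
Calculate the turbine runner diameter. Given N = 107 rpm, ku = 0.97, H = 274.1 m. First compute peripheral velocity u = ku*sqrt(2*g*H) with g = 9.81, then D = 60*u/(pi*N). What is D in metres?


u = 0.97 * sqrt(2*9.81*274.1) = 71.1338 m/s
D = 60 * 71.1338 / (pi * 107) = 12.6968 m


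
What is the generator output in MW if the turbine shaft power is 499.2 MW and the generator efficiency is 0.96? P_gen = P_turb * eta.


P_gen = 499.2 * 0.96 = 479.2320 MW


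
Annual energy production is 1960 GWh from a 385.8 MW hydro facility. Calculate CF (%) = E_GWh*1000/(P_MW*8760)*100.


CF = 1960 * 1000 / (385.8 * 8760) * 100 = 57.9949 %


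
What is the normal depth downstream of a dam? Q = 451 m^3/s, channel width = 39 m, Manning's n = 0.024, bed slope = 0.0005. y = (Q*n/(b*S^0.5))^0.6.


y = (451 * 0.024 / (39 * 0.0005^0.5))^0.6 = 4.5321 m


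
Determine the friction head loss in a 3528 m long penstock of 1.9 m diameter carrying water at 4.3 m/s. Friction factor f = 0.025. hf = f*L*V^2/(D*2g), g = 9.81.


hf = 0.025 * 3528 * 4.3^2 / (1.9 * 2 * 9.81) = 43.7475 m


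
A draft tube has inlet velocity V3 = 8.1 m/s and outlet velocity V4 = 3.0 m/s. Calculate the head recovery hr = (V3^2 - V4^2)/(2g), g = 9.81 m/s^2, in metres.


hr = (8.1^2 - 3.0^2) / (2*9.81) = 2.8853 m


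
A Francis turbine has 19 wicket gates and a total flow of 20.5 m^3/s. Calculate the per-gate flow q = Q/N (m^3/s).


q = 20.5 / 19 = 1.0789 m^3/s


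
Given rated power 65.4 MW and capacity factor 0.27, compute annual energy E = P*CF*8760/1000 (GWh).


E = 65.4 * 0.27 * 8760 / 1000 = 154.6841 GWh


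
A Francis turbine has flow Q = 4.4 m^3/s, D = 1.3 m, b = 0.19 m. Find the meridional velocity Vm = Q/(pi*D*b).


Vm = 4.4 / (pi * 1.3 * 0.19) = 5.6703 m/s


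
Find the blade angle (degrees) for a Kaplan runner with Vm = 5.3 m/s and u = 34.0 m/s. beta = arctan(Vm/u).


beta = arctan(5.3 / 34.0) = 8.8601 degrees


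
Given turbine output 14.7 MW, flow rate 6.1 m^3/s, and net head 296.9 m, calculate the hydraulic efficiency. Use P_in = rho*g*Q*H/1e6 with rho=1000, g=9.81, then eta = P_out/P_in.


P_in = 1000 * 9.81 * 6.1 * 296.9 / 1e6 = 17.7668 MW
eta = 14.7 / 17.7668 = 0.8274


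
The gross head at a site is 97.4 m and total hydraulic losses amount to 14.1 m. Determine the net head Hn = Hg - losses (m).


Hn = 97.4 - 14.1 = 83.3000 m


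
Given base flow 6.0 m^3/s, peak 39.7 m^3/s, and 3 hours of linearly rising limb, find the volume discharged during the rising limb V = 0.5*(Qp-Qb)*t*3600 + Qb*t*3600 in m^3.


V = 0.5*(39.7 - 6.0)*3*3600 + 6.0*3*3600 = 246780.0000 m^3


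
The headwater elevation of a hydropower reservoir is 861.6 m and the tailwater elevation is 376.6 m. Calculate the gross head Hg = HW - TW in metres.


Hg = 861.6 - 376.6 = 485.0000 m


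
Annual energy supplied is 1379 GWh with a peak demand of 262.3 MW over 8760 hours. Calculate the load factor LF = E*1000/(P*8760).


LF = 1379 * 1000 / (262.3 * 8760) = 0.6002


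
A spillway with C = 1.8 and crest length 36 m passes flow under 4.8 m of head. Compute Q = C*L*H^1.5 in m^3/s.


Q = 1.8 * 36 * 4.8^1.5 = 681.4545 m^3/s


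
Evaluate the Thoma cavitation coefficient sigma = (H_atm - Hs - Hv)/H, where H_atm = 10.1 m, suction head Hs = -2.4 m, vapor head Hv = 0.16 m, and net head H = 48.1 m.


sigma = (10.1 - (-2.4) - 0.16) / 48.1 = 0.2565


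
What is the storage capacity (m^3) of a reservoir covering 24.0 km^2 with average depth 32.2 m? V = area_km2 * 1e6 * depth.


V = 24.0 * 1e6 * 32.2 = 7.7280e+08 m^3


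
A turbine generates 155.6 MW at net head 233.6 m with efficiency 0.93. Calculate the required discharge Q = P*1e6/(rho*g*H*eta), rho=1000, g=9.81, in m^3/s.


Q = 155.6 * 1e6 / (1000 * 9.81 * 233.6 * 0.93) = 73.0104 m^3/s


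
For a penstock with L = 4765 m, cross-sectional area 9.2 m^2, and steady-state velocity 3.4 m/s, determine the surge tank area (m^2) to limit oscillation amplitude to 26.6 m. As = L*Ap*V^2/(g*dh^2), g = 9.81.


As = 4765 * 9.2 * 3.4^2 / (9.81 * 26.6^2) = 73.0090 m^2


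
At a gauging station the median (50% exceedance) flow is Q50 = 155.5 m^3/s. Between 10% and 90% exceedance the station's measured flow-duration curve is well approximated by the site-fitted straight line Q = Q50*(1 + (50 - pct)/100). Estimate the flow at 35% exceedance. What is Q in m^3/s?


Q = 155.5 * (1 + (50 - 35)/100) = 178.8250 m^3/s


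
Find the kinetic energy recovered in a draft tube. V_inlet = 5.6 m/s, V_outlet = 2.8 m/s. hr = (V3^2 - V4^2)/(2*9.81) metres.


hr = (5.6^2 - 2.8^2) / (2*9.81) = 1.1988 m


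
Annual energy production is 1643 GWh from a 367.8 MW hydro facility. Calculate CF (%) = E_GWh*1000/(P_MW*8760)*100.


CF = 1643 * 1000 / (367.8 * 8760) * 100 = 50.9943 %


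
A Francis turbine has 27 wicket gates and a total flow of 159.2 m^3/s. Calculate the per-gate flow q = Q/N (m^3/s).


q = 159.2 / 27 = 5.8963 m^3/s


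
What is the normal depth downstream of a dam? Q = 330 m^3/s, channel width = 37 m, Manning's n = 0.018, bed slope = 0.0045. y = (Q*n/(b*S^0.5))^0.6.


y = (330 * 0.018 / (37 * 0.0045^0.5))^0.6 = 1.6881 m


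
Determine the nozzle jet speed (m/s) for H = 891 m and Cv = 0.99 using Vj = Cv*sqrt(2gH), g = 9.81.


Vj = 0.99 * sqrt(2*9.81*891) = 130.8951 m/s


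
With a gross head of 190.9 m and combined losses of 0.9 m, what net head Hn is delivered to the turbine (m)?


Hn = 190.9 - 0.9 = 190.0000 m


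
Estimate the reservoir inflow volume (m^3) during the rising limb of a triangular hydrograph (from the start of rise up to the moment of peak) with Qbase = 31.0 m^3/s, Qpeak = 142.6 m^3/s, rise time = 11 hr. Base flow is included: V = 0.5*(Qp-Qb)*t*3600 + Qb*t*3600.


V = 0.5*(142.6 - 31.0)*11*3600 + 31.0*11*3600 = 3.4373e+06 m^3


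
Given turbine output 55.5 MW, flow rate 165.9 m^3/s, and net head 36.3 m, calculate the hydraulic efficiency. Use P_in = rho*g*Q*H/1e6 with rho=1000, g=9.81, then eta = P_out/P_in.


P_in = 1000 * 9.81 * 165.9 * 36.3 / 1e6 = 59.0775 MW
eta = 55.5 / 59.0775 = 0.9394


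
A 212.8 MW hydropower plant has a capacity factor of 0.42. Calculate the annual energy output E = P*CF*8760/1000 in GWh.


E = 212.8 * 0.42 * 8760 / 1000 = 782.9338 GWh


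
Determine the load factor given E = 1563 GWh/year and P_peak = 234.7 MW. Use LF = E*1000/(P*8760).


LF = 1563 * 1000 / (234.7 * 8760) = 0.7602


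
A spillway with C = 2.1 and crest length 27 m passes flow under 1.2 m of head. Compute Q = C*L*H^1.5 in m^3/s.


Q = 2.1 * 27 * 1.2^1.5 = 74.5341 m^3/s


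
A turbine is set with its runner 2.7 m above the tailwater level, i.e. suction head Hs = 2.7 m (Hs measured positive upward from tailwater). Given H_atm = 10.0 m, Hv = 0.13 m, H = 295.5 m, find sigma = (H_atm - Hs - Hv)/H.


sigma = (10.0 - 2.7 - 0.13) / 295.5 = 0.0243


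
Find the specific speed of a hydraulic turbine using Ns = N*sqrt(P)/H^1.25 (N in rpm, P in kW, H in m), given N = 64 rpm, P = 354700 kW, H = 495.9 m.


Ns = 64 * 354700^0.5 / 495.9^1.25 = 16.2880


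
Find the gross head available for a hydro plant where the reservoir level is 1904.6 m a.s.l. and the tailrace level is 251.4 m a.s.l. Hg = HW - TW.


Hg = 1904.6 - 251.4 = 1653.2000 m


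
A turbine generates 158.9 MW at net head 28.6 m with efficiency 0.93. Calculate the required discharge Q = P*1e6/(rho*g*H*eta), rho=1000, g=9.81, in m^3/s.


Q = 158.9 * 1e6 / (1000 * 9.81 * 28.6 * 0.93) = 608.9840 m^3/s


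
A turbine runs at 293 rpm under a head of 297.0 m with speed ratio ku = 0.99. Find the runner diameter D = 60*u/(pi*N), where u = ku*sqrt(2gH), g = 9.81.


u = 0.99 * sqrt(2*9.81*297.0) = 75.5723 m/s
D = 60 * 75.5723 / (pi * 293) = 4.9260 m


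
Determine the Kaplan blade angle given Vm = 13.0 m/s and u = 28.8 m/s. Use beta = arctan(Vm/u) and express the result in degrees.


beta = arctan(13.0 / 28.8) = 24.2939 degrees


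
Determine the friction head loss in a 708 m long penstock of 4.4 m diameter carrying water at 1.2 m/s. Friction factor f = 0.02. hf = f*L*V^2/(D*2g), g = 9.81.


hf = 0.02 * 708 * 1.2^2 / (4.4 * 2 * 9.81) = 0.2362 m


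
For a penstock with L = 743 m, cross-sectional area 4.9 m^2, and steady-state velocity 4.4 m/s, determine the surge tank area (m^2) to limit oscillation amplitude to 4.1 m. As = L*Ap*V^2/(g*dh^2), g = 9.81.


As = 743 * 4.9 * 4.4^2 / (9.81 * 4.1^2) = 427.4187 m^2


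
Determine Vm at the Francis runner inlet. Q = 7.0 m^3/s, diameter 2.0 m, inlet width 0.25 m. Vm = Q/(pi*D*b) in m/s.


Vm = 7.0 / (pi * 2.0 * 0.25) = 4.4563 m/s


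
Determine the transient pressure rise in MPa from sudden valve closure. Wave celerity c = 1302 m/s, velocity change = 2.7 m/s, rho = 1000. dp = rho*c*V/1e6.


dp = 1000 * 1302 * 2.7 / 1e6 = 3.5154 MPa


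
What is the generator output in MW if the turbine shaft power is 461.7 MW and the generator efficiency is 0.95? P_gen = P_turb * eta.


P_gen = 461.7 * 0.95 = 438.6150 MW


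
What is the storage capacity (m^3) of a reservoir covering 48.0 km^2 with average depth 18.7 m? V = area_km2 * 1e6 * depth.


V = 48.0 * 1e6 * 18.7 = 8.9760e+08 m^3


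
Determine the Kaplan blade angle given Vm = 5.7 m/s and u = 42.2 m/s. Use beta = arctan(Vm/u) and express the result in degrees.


beta = arctan(5.7 / 42.2) = 7.6924 degrees


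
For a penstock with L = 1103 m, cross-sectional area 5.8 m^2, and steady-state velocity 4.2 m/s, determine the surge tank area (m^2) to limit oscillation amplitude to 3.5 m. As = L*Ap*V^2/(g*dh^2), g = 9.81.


As = 1103 * 5.8 * 4.2^2 / (9.81 * 3.5^2) = 939.0679 m^2


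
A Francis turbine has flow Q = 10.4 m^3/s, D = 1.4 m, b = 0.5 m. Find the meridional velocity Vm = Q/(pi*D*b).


Vm = 10.4 / (pi * 1.4 * 0.5) = 4.7292 m/s


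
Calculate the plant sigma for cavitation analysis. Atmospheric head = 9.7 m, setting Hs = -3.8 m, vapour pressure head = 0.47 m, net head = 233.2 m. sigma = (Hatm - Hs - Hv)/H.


sigma = (9.7 - (-3.8) - 0.47) / 233.2 = 0.0559


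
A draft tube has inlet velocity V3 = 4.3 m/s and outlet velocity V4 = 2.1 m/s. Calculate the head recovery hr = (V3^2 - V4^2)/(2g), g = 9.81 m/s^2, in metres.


hr = (4.3^2 - 2.1^2) / (2*9.81) = 0.7176 m


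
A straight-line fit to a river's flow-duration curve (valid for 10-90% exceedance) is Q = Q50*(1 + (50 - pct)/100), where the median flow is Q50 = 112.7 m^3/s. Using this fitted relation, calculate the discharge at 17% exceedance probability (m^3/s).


Q = 112.7 * (1 + (50 - 17)/100) = 149.8910 m^3/s


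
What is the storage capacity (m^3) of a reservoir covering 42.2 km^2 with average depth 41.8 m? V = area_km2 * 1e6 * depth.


V = 42.2 * 1e6 * 41.8 = 1.7640e+09 m^3


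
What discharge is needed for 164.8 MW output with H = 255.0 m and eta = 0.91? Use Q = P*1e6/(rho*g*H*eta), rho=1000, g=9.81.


Q = 164.8 * 1e6 / (1000 * 9.81 * 255.0 * 0.91) = 72.3947 m^3/s


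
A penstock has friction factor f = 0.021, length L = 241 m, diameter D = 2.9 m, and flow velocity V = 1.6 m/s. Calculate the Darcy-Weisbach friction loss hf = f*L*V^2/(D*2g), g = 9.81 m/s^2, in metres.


hf = 0.021 * 241 * 1.6^2 / (2.9 * 2 * 9.81) = 0.2277 m


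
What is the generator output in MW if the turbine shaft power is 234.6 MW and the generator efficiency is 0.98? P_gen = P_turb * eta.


P_gen = 234.6 * 0.98 = 229.9080 MW


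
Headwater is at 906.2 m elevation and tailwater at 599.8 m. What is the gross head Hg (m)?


Hg = 906.2 - 599.8 = 306.4000 m


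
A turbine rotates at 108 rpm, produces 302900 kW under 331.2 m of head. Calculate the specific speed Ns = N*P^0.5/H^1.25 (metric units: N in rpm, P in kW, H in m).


Ns = 108 * 302900^0.5 / 331.2^1.25 = 42.0688


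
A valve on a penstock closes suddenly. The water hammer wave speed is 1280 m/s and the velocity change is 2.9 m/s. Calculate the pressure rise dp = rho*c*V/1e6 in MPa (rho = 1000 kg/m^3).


dp = 1000 * 1280 * 2.9 / 1e6 = 3.7120 MPa


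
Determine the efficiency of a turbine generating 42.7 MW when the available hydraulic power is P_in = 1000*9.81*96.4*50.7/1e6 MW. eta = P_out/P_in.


P_in = 1000 * 9.81 * 96.4 * 50.7 / 1e6 = 47.9462 MW
eta = 42.7 / 47.9462 = 0.8906


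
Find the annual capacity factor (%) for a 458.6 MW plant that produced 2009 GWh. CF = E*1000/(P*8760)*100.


CF = 2009 * 1000 / (458.6 * 8760) * 100 = 50.0083 %


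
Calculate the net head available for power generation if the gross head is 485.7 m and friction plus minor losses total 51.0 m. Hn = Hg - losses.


Hn = 485.7 - 51.0 = 434.7000 m


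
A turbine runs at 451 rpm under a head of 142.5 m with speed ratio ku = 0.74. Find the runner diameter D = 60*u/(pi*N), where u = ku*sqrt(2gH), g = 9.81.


u = 0.74 * sqrt(2*9.81*142.5) = 39.1281 m/s
D = 60 * 39.1281 / (pi * 451) = 1.6570 m


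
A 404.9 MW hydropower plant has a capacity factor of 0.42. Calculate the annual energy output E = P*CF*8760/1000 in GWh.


E = 404.9 * 0.42 * 8760 / 1000 = 1489.7081 GWh


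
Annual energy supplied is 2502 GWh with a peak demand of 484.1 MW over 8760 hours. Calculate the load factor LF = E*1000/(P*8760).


LF = 2502 * 1000 / (484.1 * 8760) = 0.5900


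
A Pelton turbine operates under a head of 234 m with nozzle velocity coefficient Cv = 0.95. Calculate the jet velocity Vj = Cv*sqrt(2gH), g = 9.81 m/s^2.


Vj = 0.95 * sqrt(2*9.81*234) = 64.3696 m/s


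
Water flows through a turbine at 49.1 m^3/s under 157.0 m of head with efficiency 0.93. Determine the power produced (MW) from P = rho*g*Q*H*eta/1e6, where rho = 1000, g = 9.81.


P = 1000 * 9.81 * 49.1 * 157.0 * 0.93 / 1e6 = 70.3288 MW


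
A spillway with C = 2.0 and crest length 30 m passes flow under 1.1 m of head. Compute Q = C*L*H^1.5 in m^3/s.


Q = 2.0 * 30 * 1.1^1.5 = 69.2214 m^3/s


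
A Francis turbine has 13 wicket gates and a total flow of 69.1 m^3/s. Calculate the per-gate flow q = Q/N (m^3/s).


q = 69.1 / 13 = 5.3154 m^3/s


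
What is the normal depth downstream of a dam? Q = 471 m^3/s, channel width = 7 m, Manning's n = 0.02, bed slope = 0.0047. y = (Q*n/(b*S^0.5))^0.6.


y = (471 * 0.02 / (7 * 0.0047^0.5))^0.6 = 5.9668 m


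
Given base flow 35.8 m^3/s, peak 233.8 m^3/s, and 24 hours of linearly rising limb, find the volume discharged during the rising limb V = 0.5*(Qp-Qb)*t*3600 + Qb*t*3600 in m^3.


V = 0.5*(233.8 - 35.8)*24*3600 + 35.8*24*3600 = 1.1647e+07 m^3


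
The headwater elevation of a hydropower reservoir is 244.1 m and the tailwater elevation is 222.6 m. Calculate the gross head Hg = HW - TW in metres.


Hg = 244.1 - 222.6 = 21.5000 m


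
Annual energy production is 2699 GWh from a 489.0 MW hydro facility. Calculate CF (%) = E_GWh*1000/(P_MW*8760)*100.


CF = 2699 * 1000 / (489.0 * 8760) * 100 = 63.0072 %


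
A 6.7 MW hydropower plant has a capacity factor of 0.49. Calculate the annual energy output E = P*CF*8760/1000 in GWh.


E = 6.7 * 0.49 * 8760 / 1000 = 28.7591 GWh


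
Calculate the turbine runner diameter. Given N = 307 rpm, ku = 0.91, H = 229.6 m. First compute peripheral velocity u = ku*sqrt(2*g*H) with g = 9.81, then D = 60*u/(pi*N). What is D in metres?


u = 0.91 * sqrt(2*9.81*229.6) = 61.0769 m/s
D = 60 * 61.0769 / (pi * 307) = 3.7996 m


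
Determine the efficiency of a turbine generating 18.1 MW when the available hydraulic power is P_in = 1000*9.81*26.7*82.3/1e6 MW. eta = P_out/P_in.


P_in = 1000 * 9.81 * 26.7 * 82.3 / 1e6 = 21.5566 MW
eta = 18.1 / 21.5566 = 0.8397


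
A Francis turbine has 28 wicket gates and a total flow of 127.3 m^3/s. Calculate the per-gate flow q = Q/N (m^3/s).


q = 127.3 / 28 = 4.5464 m^3/s


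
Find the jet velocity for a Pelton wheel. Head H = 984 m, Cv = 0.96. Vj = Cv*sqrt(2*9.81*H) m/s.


Vj = 0.96 * sqrt(2*9.81*984) = 133.3885 m/s


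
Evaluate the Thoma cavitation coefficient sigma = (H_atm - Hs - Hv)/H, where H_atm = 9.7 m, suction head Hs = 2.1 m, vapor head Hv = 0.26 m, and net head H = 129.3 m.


sigma = (9.7 - 2.1 - 0.26) / 129.3 = 0.0568


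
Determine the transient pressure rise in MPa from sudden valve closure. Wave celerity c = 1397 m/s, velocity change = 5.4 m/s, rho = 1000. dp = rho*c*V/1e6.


dp = 1000 * 1397 * 5.4 / 1e6 = 7.5438 MPa


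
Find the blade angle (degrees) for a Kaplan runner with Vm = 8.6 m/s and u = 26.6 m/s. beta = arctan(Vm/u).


beta = arctan(8.6 / 26.6) = 17.9164 degrees


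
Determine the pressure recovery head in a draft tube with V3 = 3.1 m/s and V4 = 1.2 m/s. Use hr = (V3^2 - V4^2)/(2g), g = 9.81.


hr = (3.1^2 - 1.2^2) / (2*9.81) = 0.4164 m


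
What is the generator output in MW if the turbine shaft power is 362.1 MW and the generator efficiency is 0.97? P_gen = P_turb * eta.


P_gen = 362.1 * 0.97 = 351.2370 MW


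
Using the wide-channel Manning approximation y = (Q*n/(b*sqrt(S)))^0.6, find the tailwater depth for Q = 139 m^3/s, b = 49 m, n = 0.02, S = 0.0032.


y = (139 * 0.02 / (49 * 0.0032^0.5))^0.6 = 1.0018 m


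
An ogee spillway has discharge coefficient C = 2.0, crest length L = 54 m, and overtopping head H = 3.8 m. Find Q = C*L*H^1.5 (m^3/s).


Q = 2.0 * 54 * 3.8^1.5 = 800.0169 m^3/s


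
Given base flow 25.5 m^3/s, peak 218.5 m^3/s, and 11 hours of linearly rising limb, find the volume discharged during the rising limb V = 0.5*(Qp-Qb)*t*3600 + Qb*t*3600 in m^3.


V = 0.5*(218.5 - 25.5)*11*3600 + 25.5*11*3600 = 4.8312e+06 m^3


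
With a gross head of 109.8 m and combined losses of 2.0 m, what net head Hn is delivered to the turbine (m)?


Hn = 109.8 - 2.0 = 107.8000 m


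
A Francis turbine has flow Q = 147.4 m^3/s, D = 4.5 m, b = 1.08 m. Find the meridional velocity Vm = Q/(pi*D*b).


Vm = 147.4 / (pi * 4.5 * 1.08) = 9.6541 m/s


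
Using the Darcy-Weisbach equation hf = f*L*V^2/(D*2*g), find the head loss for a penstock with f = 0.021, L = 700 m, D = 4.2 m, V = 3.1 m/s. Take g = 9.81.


hf = 0.021 * 700 * 3.1^2 / (4.2 * 2 * 9.81) = 1.7143 m


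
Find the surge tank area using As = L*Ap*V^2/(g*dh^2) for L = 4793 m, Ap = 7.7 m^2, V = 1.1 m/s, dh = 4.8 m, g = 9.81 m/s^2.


As = 4793 * 7.7 * 1.1^2 / (9.81 * 4.8^2) = 197.5750 m^2


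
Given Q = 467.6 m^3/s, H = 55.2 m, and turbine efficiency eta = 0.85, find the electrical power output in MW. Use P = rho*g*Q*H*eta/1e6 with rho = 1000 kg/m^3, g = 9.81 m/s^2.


P = 1000 * 9.81 * 467.6 * 55.2 * 0.85 / 1e6 = 215.2294 MW


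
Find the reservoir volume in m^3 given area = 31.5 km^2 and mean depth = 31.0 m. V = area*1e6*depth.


V = 31.5 * 1e6 * 31.0 = 9.7650e+08 m^3


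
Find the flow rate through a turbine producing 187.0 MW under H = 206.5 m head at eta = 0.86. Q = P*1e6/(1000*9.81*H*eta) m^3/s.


Q = 187.0 * 1e6 / (1000 * 9.81 * 206.5 * 0.86) = 107.3381 m^3/s


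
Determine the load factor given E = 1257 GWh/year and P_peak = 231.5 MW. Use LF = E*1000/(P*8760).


LF = 1257 * 1000 / (231.5 * 8760) = 0.6198


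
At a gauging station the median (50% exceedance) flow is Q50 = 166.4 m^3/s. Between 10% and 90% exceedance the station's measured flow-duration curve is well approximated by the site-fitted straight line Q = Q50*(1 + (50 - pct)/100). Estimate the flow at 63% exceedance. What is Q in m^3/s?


Q = 166.4 * (1 + (50 - 63)/100) = 144.7680 m^3/s


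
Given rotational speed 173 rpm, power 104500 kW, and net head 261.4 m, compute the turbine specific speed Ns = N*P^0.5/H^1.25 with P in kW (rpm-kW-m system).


Ns = 173 * 104500^0.5 / 261.4^1.25 = 53.2074


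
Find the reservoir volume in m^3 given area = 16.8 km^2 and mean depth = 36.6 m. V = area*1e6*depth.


V = 16.8 * 1e6 * 36.6 = 6.1488e+08 m^3


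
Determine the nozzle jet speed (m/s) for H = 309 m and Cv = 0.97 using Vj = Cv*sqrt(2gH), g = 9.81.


Vj = 0.97 * sqrt(2*9.81*309) = 75.5267 m/s


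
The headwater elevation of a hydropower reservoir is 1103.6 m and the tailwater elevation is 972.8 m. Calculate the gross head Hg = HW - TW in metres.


Hg = 1103.6 - 972.8 = 130.8000 m


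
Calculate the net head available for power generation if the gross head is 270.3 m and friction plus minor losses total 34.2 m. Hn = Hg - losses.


Hn = 270.3 - 34.2 = 236.1000 m


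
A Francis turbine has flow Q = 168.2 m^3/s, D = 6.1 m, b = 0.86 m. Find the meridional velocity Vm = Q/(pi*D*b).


Vm = 168.2 / (pi * 6.1 * 0.86) = 10.2058 m/s


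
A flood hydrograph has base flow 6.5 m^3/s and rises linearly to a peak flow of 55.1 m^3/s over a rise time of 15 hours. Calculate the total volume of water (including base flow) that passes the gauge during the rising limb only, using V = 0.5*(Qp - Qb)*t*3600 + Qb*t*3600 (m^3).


V = 0.5*(55.1 - 6.5)*15*3600 + 6.5*15*3600 = 1.6632e+06 m^3


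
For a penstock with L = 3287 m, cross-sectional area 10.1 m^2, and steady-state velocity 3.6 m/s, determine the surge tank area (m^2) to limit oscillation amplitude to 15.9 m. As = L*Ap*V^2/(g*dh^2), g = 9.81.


As = 3287 * 10.1 * 3.6^2 / (9.81 * 15.9^2) = 173.4854 m^2


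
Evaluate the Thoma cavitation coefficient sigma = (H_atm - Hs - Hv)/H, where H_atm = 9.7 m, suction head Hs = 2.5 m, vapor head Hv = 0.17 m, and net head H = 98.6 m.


sigma = (9.7 - 2.5 - 0.17) / 98.6 = 0.0713


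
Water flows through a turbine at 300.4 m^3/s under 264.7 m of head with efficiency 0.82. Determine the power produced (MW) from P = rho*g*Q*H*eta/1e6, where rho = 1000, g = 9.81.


P = 1000 * 9.81 * 300.4 * 264.7 * 0.82 / 1e6 = 639.6416 MW


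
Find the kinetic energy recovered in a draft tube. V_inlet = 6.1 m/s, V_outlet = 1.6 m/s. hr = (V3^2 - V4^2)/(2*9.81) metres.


hr = (6.1^2 - 1.6^2) / (2*9.81) = 1.7661 m


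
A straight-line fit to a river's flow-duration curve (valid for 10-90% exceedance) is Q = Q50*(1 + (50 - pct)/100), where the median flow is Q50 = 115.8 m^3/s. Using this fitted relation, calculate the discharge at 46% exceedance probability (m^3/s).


Q = 115.8 * (1 + (50 - 46)/100) = 120.4320 m^3/s


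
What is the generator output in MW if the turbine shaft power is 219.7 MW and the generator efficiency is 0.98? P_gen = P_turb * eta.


P_gen = 219.7 * 0.98 = 215.3060 MW


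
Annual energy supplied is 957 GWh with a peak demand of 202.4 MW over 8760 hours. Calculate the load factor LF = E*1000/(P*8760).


LF = 957 * 1000 / (202.4 * 8760) = 0.5398


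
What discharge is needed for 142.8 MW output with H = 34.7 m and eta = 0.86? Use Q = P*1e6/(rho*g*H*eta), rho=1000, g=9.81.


Q = 142.8 * 1e6 / (1000 * 9.81 * 34.7 * 0.86) = 487.7882 m^3/s


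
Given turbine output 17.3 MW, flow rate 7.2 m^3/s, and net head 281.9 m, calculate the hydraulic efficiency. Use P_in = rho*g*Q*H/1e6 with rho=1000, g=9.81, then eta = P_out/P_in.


P_in = 1000 * 9.81 * 7.2 * 281.9 / 1e6 = 19.9112 MW
eta = 17.3 / 19.9112 = 0.8689


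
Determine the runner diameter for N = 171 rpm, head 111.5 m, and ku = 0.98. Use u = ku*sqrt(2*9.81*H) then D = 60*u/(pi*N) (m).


u = 0.98 * sqrt(2*9.81*111.5) = 45.8367 m/s
D = 60 * 45.8367 / (pi * 171) = 5.1194 m


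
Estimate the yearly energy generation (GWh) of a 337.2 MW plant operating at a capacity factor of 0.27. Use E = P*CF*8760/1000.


E = 337.2 * 0.27 * 8760 / 1000 = 797.5454 GWh


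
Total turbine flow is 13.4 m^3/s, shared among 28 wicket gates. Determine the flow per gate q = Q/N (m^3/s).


q = 13.4 / 28 = 0.4786 m^3/s


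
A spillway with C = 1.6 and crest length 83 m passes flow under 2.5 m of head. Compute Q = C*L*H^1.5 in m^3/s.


Q = 1.6 * 83 * 2.5^1.5 = 524.9381 m^3/s


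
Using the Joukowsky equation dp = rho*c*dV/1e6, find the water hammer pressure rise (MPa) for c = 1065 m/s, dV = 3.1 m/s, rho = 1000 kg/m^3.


dp = 1000 * 1065 * 3.1 / 1e6 = 3.3015 MPa


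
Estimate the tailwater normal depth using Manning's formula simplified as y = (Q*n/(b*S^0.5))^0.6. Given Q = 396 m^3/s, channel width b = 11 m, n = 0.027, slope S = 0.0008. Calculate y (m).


y = (396 * 0.027 / (11 * 0.0008^0.5))^0.6 = 8.3497 m


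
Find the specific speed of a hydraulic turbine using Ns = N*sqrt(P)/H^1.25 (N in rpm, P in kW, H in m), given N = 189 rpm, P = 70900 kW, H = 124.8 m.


Ns = 189 * 70900^0.5 / 124.8^1.25 = 120.6470


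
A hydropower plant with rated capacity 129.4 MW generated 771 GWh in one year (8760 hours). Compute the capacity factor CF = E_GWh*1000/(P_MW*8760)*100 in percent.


CF = 771 * 1000 / (129.4 * 8760) * 100 = 68.0168 %


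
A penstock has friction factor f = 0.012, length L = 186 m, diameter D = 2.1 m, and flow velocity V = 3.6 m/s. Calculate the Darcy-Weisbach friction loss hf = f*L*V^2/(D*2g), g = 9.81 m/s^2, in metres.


hf = 0.012 * 186 * 3.6^2 / (2.1 * 2 * 9.81) = 0.7021 m


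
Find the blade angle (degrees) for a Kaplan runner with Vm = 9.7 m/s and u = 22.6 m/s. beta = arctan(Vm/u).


beta = arctan(9.7 / 22.6) = 23.2292 degrees


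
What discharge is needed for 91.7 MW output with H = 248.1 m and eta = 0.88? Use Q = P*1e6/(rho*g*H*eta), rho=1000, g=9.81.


Q = 91.7 * 1e6 / (1000 * 9.81 * 248.1 * 0.88) = 42.8145 m^3/s


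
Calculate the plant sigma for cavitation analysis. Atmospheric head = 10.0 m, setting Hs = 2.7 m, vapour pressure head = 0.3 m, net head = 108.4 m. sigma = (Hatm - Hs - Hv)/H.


sigma = (10.0 - 2.7 - 0.3) / 108.4 = 0.0646


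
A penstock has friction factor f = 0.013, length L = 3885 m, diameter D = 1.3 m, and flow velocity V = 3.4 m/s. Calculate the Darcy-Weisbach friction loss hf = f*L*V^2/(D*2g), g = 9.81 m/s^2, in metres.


hf = 0.013 * 3885 * 3.4^2 / (1.3 * 2 * 9.81) = 22.8902 m


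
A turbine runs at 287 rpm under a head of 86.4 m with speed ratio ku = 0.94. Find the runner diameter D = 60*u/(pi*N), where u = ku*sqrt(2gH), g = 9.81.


u = 0.94 * sqrt(2*9.81*86.4) = 38.7021 m/s
D = 60 * 38.7021 / (pi * 287) = 2.5755 m


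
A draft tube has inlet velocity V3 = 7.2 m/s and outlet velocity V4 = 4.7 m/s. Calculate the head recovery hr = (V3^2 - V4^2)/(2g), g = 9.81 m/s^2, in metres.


hr = (7.2^2 - 4.7^2) / (2*9.81) = 1.5163 m


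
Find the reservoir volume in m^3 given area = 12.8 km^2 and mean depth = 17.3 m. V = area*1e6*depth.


V = 12.8 * 1e6 * 17.3 = 2.2144e+08 m^3


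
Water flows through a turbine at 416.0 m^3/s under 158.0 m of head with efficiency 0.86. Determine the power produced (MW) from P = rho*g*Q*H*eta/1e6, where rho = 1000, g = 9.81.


P = 1000 * 9.81 * 416.0 * 158.0 * 0.86 / 1e6 = 554.5208 MW


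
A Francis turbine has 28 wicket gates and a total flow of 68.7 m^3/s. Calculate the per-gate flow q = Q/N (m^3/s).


q = 68.7 / 28 = 2.4536 m^3/s


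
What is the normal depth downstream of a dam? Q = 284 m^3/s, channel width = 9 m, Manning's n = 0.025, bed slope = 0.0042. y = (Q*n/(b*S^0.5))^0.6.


y = (284 * 0.025 / (9 * 0.0042^0.5))^0.6 = 4.4796 m


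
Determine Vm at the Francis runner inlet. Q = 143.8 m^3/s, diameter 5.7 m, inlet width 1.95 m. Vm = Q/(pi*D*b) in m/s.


Vm = 143.8 / (pi * 5.7 * 1.95) = 4.1181 m/s


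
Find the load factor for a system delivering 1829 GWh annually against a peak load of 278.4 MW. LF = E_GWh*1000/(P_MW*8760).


LF = 1829 * 1000 / (278.4 * 8760) = 0.7500


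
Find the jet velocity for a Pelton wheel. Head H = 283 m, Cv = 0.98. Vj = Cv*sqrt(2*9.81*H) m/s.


Vj = 0.98 * sqrt(2*9.81*283) = 73.0245 m/s


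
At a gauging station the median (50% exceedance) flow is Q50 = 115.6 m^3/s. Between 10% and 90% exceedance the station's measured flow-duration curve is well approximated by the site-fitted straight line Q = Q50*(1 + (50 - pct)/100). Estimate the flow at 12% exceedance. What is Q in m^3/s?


Q = 115.6 * (1 + (50 - 12)/100) = 159.5280 m^3/s


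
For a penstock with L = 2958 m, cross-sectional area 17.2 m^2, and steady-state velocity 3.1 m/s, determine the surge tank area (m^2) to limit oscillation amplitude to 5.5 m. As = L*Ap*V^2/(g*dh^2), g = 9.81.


As = 2958 * 17.2 * 3.1^2 / (9.81 * 5.5^2) = 1647.6145 m^2


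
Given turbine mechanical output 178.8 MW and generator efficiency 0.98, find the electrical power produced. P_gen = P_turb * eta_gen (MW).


P_gen = 178.8 * 0.98 = 175.2240 MW


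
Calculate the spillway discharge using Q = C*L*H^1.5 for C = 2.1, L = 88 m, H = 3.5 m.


Q = 2.1 * 88 * 3.5^1.5 = 1210.0520 m^3/s


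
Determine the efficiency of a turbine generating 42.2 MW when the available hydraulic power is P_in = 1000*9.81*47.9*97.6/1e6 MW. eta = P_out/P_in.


P_in = 1000 * 9.81 * 47.9 * 97.6 / 1e6 = 45.8621 MW
eta = 42.2 / 45.8621 = 0.9201


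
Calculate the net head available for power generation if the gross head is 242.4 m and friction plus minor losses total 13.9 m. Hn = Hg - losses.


Hn = 242.4 - 13.9 = 228.5000 m


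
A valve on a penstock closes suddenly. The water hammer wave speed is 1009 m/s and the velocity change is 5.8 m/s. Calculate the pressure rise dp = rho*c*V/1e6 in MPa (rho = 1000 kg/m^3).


dp = 1000 * 1009 * 5.8 / 1e6 = 5.8522 MPa


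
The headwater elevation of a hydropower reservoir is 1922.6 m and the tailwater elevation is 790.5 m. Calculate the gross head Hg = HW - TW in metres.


Hg = 1922.6 - 790.5 = 1132.1000 m


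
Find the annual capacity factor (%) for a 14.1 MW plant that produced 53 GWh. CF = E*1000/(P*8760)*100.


CF = 53 * 1000 / (14.1 * 8760) * 100 = 42.9094 %


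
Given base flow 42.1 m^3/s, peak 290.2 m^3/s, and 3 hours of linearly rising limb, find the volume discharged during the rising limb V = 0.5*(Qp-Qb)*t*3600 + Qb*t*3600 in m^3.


V = 0.5*(290.2 - 42.1)*3*3600 + 42.1*3*3600 = 1.7944e+06 m^3


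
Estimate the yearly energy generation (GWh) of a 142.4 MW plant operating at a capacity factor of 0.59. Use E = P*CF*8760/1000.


E = 142.4 * 0.59 * 8760 / 1000 = 735.9802 GWh


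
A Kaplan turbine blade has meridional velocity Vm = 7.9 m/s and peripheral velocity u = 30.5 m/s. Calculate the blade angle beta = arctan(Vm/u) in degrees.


beta = arctan(7.9 / 30.5) = 14.5214 degrees


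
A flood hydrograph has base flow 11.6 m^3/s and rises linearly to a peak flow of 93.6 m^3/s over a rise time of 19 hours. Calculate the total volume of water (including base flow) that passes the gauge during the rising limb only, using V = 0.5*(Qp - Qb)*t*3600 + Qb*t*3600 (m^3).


V = 0.5*(93.6 - 11.6)*19*3600 + 11.6*19*3600 = 3.5978e+06 m^3
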